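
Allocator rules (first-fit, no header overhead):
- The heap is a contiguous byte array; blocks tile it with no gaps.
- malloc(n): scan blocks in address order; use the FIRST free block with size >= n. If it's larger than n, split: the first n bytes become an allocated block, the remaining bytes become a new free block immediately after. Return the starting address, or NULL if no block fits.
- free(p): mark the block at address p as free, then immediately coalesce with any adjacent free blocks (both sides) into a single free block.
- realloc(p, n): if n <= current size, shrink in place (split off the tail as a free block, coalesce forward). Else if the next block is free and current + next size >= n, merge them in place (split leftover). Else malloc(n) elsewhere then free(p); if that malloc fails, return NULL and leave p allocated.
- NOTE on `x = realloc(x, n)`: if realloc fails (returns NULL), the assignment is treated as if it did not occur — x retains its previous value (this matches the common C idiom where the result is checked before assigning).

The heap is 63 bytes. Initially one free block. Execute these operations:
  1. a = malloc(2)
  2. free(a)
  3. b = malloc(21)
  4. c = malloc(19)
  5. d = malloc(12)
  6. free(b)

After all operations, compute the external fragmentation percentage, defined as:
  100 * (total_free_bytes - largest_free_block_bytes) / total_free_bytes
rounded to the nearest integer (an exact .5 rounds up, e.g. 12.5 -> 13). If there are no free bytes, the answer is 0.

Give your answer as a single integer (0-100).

Answer: 34

Derivation:
Op 1: a = malloc(2) -> a = 0; heap: [0-1 ALLOC][2-62 FREE]
Op 2: free(a) -> (freed a); heap: [0-62 FREE]
Op 3: b = malloc(21) -> b = 0; heap: [0-20 ALLOC][21-62 FREE]
Op 4: c = malloc(19) -> c = 21; heap: [0-20 ALLOC][21-39 ALLOC][40-62 FREE]
Op 5: d = malloc(12) -> d = 40; heap: [0-20 ALLOC][21-39 ALLOC][40-51 ALLOC][52-62 FREE]
Op 6: free(b) -> (freed b); heap: [0-20 FREE][21-39 ALLOC][40-51 ALLOC][52-62 FREE]
Free blocks: [21 11] total_free=32 largest=21 -> 100*(32-21)/32 = 1100/32 = 34.375 -> rounds to 34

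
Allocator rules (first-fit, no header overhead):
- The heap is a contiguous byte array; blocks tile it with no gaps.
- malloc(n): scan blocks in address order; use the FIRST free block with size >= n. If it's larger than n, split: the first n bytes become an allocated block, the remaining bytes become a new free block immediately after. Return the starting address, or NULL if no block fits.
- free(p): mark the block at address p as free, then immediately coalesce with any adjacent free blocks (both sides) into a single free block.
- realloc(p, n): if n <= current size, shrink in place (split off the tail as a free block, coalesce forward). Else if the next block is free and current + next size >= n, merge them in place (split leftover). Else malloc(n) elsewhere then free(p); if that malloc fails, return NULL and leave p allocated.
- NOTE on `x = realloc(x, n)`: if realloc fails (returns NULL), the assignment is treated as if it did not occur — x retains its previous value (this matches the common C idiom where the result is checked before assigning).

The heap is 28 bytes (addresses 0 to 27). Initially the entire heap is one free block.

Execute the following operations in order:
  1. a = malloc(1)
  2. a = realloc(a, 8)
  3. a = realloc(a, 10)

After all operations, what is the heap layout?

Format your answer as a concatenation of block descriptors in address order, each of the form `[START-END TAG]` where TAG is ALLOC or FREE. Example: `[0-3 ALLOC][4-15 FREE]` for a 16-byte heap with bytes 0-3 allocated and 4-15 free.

Answer: [0-9 ALLOC][10-27 FREE]

Derivation:
Op 1: a = malloc(1) -> a = 0; heap: [0-0 ALLOC][1-27 FREE]
Op 2: a = realloc(a, 8) -> a = 0; heap: [0-7 ALLOC][8-27 FREE]
Op 3: a = realloc(a, 10) -> a = 0; heap: [0-9 ALLOC][10-27 FREE]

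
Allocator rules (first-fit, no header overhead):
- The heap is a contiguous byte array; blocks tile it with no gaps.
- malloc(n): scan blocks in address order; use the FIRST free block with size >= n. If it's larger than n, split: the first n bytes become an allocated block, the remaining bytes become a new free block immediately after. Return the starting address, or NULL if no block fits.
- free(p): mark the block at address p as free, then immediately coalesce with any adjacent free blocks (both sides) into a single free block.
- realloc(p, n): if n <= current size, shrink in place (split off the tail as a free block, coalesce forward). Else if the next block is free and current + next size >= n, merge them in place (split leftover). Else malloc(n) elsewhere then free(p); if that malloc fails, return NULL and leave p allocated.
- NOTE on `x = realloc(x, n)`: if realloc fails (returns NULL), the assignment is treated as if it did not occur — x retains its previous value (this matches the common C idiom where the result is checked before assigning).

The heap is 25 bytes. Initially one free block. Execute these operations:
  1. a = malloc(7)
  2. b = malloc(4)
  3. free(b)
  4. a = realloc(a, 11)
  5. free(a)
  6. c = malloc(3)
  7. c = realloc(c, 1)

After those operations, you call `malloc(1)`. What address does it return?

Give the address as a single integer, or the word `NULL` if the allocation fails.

Op 1: a = malloc(7) -> a = 0; heap: [0-6 ALLOC][7-24 FREE]
Op 2: b = malloc(4) -> b = 7; heap: [0-6 ALLOC][7-10 ALLOC][11-24 FREE]
Op 3: free(b) -> (freed b); heap: [0-6 ALLOC][7-24 FREE]
Op 4: a = realloc(a, 11) -> a = 0; heap: [0-10 ALLOC][11-24 FREE]
Op 5: free(a) -> (freed a); heap: [0-24 FREE]
Op 6: c = malloc(3) -> c = 0; heap: [0-2 ALLOC][3-24 FREE]
Op 7: c = realloc(c, 1) -> c = 0; heap: [0-0 ALLOC][1-24 FREE]
malloc(1): first-fit scan over [0-0 ALLOC][1-24 FREE] -> 1

Answer: 1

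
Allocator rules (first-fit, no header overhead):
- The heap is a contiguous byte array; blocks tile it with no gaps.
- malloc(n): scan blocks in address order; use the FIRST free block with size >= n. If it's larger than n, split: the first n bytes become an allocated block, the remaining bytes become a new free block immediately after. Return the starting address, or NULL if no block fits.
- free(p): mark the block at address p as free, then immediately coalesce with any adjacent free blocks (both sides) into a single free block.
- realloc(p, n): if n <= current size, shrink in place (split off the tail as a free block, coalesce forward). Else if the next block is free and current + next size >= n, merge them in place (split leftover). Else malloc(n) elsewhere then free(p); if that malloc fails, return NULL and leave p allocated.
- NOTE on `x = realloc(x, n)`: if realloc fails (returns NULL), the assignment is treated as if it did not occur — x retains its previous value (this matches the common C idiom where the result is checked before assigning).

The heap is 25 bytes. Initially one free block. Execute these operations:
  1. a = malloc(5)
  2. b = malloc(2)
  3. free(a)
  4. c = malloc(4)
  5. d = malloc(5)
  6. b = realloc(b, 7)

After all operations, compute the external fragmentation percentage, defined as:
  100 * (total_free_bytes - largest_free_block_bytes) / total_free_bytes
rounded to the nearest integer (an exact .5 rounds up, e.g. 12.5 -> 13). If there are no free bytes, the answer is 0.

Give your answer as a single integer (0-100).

Answer: 33

Derivation:
Op 1: a = malloc(5) -> a = 0; heap: [0-4 ALLOC][5-24 FREE]
Op 2: b = malloc(2) -> b = 5; heap: [0-4 ALLOC][5-6 ALLOC][7-24 FREE]
Op 3: free(a) -> (freed a); heap: [0-4 FREE][5-6 ALLOC][7-24 FREE]
Op 4: c = malloc(4) -> c = 0; heap: [0-3 ALLOC][4-4 FREE][5-6 ALLOC][7-24 FREE]
Op 5: d = malloc(5) -> d = 7; heap: [0-3 ALLOC][4-4 FREE][5-6 ALLOC][7-11 ALLOC][12-24 FREE]
Op 6: b = realloc(b, 7) -> b = 12; heap: [0-3 ALLOC][4-6 FREE][7-11 ALLOC][12-18 ALLOC][19-24 FREE]
Free blocks: [3 6] total_free=9 largest=6 -> 100*(9-6)/9 = 300/9 ≈ 33.333 -> rounds to 33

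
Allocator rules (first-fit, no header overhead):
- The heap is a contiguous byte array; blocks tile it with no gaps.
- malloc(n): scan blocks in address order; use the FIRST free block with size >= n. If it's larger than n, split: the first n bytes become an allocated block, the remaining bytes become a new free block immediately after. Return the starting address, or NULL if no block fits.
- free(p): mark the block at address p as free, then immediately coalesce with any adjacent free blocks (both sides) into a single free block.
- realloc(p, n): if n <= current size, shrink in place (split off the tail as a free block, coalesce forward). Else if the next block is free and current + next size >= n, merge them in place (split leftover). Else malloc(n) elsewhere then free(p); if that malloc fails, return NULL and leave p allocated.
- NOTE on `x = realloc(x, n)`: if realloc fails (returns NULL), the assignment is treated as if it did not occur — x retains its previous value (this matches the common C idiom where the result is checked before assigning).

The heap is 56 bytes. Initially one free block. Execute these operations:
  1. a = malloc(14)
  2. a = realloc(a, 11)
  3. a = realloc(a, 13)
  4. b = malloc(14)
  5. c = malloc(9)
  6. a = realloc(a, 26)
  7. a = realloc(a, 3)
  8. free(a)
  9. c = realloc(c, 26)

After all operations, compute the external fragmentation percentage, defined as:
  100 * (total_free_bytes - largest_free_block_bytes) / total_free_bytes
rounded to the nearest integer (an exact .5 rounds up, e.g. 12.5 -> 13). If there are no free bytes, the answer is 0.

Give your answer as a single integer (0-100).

Op 1: a = malloc(14) -> a = 0; heap: [0-13 ALLOC][14-55 FREE]
Op 2: a = realloc(a, 11) -> a = 0; heap: [0-10 ALLOC][11-55 FREE]
Op 3: a = realloc(a, 13) -> a = 0; heap: [0-12 ALLOC][13-55 FREE]
Op 4: b = malloc(14) -> b = 13; heap: [0-12 ALLOC][13-26 ALLOC][27-55 FREE]
Op 5: c = malloc(9) -> c = 27; heap: [0-12 ALLOC][13-26 ALLOC][27-35 ALLOC][36-55 FREE]
Op 6: a = realloc(a, 26) -> NULL (a unchanged); heap: [0-12 ALLOC][13-26 ALLOC][27-35 ALLOC][36-55 FREE]
Op 7: a = realloc(a, 3) -> a = 0; heap: [0-2 ALLOC][3-12 FREE][13-26 ALLOC][27-35 ALLOC][36-55 FREE]
Op 8: free(a) -> (freed a); heap: [0-12 FREE][13-26 ALLOC][27-35 ALLOC][36-55 FREE]
Op 9: c = realloc(c, 26) -> c = 27; heap: [0-12 FREE][13-26 ALLOC][27-52 ALLOC][53-55 FREE]
Free blocks: [13 3] total_free=16 largest=13 -> 100*(16-13)/16 = 300/16 = 18.75 -> rounds to 19

Answer: 19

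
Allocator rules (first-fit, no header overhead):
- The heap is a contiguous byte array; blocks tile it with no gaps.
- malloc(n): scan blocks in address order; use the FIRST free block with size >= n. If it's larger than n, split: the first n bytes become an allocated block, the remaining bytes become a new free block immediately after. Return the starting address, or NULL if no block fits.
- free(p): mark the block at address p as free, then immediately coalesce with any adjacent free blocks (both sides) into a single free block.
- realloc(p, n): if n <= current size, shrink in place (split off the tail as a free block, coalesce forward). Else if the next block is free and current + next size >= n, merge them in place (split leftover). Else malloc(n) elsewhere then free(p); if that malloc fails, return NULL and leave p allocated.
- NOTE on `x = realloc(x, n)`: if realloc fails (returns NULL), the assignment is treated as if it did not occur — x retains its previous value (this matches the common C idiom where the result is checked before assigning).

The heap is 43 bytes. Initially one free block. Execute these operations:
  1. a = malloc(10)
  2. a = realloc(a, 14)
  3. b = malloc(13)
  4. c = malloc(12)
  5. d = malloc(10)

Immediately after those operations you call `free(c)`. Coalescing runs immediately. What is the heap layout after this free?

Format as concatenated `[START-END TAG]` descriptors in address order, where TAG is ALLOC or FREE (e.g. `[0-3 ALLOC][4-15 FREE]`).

Op 1: a = malloc(10) -> a = 0; heap: [0-9 ALLOC][10-42 FREE]
Op 2: a = realloc(a, 14) -> a = 0; heap: [0-13 ALLOC][14-42 FREE]
Op 3: b = malloc(13) -> b = 14; heap: [0-13 ALLOC][14-26 ALLOC][27-42 FREE]
Op 4: c = malloc(12) -> c = 27; heap: [0-13 ALLOC][14-26 ALLOC][27-38 ALLOC][39-42 FREE]
Op 5: d = malloc(10) -> d = NULL; heap: [0-13 ALLOC][14-26 ALLOC][27-38 ALLOC][39-42 FREE]
free(c): c = 27 -> block [27-38 ALLOC]; mark free, coalesce with adjacent free neighbors -> [0-13 ALLOC][14-26 ALLOC][27-42 FREE]

Answer: [0-13 ALLOC][14-26 ALLOC][27-42 FREE]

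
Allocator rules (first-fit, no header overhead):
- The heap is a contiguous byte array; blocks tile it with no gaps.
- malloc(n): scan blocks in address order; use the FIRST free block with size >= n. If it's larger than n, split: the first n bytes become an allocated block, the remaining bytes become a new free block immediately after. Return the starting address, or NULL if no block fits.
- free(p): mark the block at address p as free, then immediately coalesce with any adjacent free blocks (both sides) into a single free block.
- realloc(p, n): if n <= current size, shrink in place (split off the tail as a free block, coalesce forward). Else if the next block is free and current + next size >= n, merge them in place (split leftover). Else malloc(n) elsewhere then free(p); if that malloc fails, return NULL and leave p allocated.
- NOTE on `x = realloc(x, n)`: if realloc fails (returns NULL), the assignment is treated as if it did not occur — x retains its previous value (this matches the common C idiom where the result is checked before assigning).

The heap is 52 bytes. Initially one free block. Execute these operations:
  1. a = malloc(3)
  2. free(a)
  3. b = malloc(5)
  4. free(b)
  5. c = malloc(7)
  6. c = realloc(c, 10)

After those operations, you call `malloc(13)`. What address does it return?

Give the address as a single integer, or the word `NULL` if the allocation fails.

Answer: 10

Derivation:
Op 1: a = malloc(3) -> a = 0; heap: [0-2 ALLOC][3-51 FREE]
Op 2: free(a) -> (freed a); heap: [0-51 FREE]
Op 3: b = malloc(5) -> b = 0; heap: [0-4 ALLOC][5-51 FREE]
Op 4: free(b) -> (freed b); heap: [0-51 FREE]
Op 5: c = malloc(7) -> c = 0; heap: [0-6 ALLOC][7-51 FREE]
Op 6: c = realloc(c, 10) -> c = 0; heap: [0-9 ALLOC][10-51 FREE]
malloc(13): first-fit scan over [0-9 ALLOC][10-51 FREE] -> 10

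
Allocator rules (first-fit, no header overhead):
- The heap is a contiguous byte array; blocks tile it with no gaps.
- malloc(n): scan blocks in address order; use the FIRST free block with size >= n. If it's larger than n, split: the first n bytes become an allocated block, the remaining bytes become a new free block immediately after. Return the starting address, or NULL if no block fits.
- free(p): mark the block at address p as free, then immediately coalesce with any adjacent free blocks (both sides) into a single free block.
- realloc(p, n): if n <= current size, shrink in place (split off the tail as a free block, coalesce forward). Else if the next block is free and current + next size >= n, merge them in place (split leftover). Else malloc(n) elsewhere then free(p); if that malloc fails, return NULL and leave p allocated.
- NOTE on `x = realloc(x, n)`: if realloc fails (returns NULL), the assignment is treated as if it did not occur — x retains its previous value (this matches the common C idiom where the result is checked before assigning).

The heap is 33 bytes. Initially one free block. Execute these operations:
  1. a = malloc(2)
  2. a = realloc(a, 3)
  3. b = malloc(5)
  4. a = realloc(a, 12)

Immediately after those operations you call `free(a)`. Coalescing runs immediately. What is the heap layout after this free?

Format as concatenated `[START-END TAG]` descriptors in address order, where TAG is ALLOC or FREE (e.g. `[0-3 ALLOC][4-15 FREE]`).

Op 1: a = malloc(2) -> a = 0; heap: [0-1 ALLOC][2-32 FREE]
Op 2: a = realloc(a, 3) -> a = 0; heap: [0-2 ALLOC][3-32 FREE]
Op 3: b = malloc(5) -> b = 3; heap: [0-2 ALLOC][3-7 ALLOC][8-32 FREE]
Op 4: a = realloc(a, 12) -> a = 8; heap: [0-2 FREE][3-7 ALLOC][8-19 ALLOC][20-32 FREE]
free(a): a = 8 -> block [8-19 ALLOC]; mark free, coalesce with adjacent free neighbors -> [0-2 FREE][3-7 ALLOC][8-32 FREE]

Answer: [0-2 FREE][3-7 ALLOC][8-32 FREE]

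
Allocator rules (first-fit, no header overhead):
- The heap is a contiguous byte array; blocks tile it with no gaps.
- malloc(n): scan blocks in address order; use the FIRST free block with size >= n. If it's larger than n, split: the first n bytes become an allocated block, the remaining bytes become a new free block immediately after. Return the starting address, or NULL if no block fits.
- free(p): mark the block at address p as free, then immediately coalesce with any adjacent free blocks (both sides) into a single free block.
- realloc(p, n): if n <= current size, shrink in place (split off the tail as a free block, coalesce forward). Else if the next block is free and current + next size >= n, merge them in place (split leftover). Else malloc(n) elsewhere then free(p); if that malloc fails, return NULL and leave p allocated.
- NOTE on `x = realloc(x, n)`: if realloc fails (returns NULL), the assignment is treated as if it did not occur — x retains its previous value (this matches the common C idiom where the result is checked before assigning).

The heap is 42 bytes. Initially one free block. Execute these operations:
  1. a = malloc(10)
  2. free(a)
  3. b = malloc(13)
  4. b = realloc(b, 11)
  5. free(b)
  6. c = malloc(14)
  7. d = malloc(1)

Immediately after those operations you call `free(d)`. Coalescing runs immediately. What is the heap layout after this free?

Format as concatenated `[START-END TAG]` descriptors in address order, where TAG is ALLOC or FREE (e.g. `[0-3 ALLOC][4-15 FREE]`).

Answer: [0-13 ALLOC][14-41 FREE]

Derivation:
Op 1: a = malloc(10) -> a = 0; heap: [0-9 ALLOC][10-41 FREE]
Op 2: free(a) -> (freed a); heap: [0-41 FREE]
Op 3: b = malloc(13) -> b = 0; heap: [0-12 ALLOC][13-41 FREE]
Op 4: b = realloc(b, 11) -> b = 0; heap: [0-10 ALLOC][11-41 FREE]
Op 5: free(b) -> (freed b); heap: [0-41 FREE]
Op 6: c = malloc(14) -> c = 0; heap: [0-13 ALLOC][14-41 FREE]
Op 7: d = malloc(1) -> d = 14; heap: [0-13 ALLOC][14-14 ALLOC][15-41 FREE]
free(d): d = 14 -> block [14-14 ALLOC]; mark free, coalesce with adjacent free neighbors -> [0-13 ALLOC][14-41 FREE]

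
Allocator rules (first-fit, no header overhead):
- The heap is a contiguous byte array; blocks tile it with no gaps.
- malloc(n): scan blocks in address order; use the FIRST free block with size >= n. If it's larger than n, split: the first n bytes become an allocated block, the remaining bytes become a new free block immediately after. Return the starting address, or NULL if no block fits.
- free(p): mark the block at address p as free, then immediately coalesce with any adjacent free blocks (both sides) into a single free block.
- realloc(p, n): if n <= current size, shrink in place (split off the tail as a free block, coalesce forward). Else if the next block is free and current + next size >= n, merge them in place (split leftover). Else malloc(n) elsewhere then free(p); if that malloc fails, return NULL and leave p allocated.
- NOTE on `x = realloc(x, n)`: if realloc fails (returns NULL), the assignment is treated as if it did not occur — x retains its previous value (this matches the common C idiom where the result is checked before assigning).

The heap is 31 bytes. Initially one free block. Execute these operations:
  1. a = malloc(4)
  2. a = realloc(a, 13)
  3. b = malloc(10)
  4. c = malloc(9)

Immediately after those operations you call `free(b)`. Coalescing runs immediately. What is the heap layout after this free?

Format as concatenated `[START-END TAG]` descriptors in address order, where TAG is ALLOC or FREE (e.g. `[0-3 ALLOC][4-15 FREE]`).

Answer: [0-12 ALLOC][13-30 FREE]

Derivation:
Op 1: a = malloc(4) -> a = 0; heap: [0-3 ALLOC][4-30 FREE]
Op 2: a = realloc(a, 13) -> a = 0; heap: [0-12 ALLOC][13-30 FREE]
Op 3: b = malloc(10) -> b = 13; heap: [0-12 ALLOC][13-22 ALLOC][23-30 FREE]
Op 4: c = malloc(9) -> c = NULL; heap: [0-12 ALLOC][13-22 ALLOC][23-30 FREE]
free(b): b = 13 -> block [13-22 ALLOC]; mark free, coalesce with adjacent free neighbors -> [0-12 ALLOC][13-30 FREE]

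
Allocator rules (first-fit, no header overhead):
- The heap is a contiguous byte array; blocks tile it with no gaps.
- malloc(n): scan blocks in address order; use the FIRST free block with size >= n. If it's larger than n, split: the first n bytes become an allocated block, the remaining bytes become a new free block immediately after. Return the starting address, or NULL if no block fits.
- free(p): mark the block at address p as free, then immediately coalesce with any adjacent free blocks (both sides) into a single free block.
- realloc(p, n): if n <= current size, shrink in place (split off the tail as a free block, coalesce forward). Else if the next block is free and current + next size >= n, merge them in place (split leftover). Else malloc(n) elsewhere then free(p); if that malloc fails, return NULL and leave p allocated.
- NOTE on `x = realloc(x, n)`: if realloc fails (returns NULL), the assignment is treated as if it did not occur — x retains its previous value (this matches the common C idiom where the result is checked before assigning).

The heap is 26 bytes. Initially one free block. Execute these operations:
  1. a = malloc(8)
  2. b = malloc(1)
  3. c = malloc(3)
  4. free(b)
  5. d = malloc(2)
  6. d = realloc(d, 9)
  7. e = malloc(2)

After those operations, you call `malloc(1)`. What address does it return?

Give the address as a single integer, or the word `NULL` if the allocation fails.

Op 1: a = malloc(8) -> a = 0; heap: [0-7 ALLOC][8-25 FREE]
Op 2: b = malloc(1) -> b = 8; heap: [0-7 ALLOC][8-8 ALLOC][9-25 FREE]
Op 3: c = malloc(3) -> c = 9; heap: [0-7 ALLOC][8-8 ALLOC][9-11 ALLOC][12-25 FREE]
Op 4: free(b) -> (freed b); heap: [0-7 ALLOC][8-8 FREE][9-11 ALLOC][12-25 FREE]
Op 5: d = malloc(2) -> d = 12; heap: [0-7 ALLOC][8-8 FREE][9-11 ALLOC][12-13 ALLOC][14-25 FREE]
Op 6: d = realloc(d, 9) -> d = 12; heap: [0-7 ALLOC][8-8 FREE][9-11 ALLOC][12-20 ALLOC][21-25 FREE]
Op 7: e = malloc(2) -> e = 21; heap: [0-7 ALLOC][8-8 FREE][9-11 ALLOC][12-20 ALLOC][21-22 ALLOC][23-25 FREE]
malloc(1): first-fit scan over [0-7 ALLOC][8-8 FREE][9-11 ALLOC][12-20 ALLOC][21-22 ALLOC][23-25 FREE] -> 8

Answer: 8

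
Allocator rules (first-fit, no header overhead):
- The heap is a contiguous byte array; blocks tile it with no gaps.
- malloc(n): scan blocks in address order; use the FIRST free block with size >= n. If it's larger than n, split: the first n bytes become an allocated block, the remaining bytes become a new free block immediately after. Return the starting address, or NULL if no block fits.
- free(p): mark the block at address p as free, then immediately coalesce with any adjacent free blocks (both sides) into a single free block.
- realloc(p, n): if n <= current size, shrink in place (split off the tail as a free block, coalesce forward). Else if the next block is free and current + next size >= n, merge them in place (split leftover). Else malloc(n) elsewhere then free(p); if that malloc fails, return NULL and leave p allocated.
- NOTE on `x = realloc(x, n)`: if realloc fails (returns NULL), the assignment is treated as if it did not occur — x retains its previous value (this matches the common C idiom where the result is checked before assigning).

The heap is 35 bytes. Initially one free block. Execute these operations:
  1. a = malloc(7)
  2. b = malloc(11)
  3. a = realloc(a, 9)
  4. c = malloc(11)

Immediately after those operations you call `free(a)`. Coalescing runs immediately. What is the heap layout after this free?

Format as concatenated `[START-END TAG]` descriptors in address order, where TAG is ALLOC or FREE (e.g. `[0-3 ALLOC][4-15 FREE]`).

Answer: [0-6 FREE][7-17 ALLOC][18-34 FREE]

Derivation:
Op 1: a = malloc(7) -> a = 0; heap: [0-6 ALLOC][7-34 FREE]
Op 2: b = malloc(11) -> b = 7; heap: [0-6 ALLOC][7-17 ALLOC][18-34 FREE]
Op 3: a = realloc(a, 9) -> a = 18; heap: [0-6 FREE][7-17 ALLOC][18-26 ALLOC][27-34 FREE]
Op 4: c = malloc(11) -> c = NULL; heap: [0-6 FREE][7-17 ALLOC][18-26 ALLOC][27-34 FREE]
free(a): a = 18 -> block [18-26 ALLOC]; mark free, coalesce with adjacent free neighbors -> [0-6 FREE][7-17 ALLOC][18-34 FREE]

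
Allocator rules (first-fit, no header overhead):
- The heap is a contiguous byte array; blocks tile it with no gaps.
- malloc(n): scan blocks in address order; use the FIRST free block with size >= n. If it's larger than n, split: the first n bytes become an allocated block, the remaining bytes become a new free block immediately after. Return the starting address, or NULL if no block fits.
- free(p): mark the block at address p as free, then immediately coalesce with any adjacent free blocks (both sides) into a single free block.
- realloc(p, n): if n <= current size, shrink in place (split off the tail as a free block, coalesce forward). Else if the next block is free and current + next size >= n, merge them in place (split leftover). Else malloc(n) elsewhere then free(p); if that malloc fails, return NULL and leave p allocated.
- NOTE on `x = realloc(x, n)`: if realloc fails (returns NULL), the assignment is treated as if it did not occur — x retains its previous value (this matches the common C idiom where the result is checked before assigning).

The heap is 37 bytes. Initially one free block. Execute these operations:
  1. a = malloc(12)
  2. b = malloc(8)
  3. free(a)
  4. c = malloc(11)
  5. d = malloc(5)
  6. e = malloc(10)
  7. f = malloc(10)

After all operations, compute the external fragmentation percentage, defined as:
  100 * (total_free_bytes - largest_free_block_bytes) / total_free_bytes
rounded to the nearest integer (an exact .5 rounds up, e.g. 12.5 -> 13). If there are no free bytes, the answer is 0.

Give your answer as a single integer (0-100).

Op 1: a = malloc(12) -> a = 0; heap: [0-11 ALLOC][12-36 FREE]
Op 2: b = malloc(8) -> b = 12; heap: [0-11 ALLOC][12-19 ALLOC][20-36 FREE]
Op 3: free(a) -> (freed a); heap: [0-11 FREE][12-19 ALLOC][20-36 FREE]
Op 4: c = malloc(11) -> c = 0; heap: [0-10 ALLOC][11-11 FREE][12-19 ALLOC][20-36 FREE]
Op 5: d = malloc(5) -> d = 20; heap: [0-10 ALLOC][11-11 FREE][12-19 ALLOC][20-24 ALLOC][25-36 FREE]
Op 6: e = malloc(10) -> e = 25; heap: [0-10 ALLOC][11-11 FREE][12-19 ALLOC][20-24 ALLOC][25-34 ALLOC][35-36 FREE]
Op 7: f = malloc(10) -> f = NULL; heap: [0-10 ALLOC][11-11 FREE][12-19 ALLOC][20-24 ALLOC][25-34 ALLOC][35-36 FREE]
Free blocks: [1 2] total_free=3 largest=2 -> 100*(3-2)/3 = 100/3 ≈ 33.333 -> rounds to 33

Answer: 33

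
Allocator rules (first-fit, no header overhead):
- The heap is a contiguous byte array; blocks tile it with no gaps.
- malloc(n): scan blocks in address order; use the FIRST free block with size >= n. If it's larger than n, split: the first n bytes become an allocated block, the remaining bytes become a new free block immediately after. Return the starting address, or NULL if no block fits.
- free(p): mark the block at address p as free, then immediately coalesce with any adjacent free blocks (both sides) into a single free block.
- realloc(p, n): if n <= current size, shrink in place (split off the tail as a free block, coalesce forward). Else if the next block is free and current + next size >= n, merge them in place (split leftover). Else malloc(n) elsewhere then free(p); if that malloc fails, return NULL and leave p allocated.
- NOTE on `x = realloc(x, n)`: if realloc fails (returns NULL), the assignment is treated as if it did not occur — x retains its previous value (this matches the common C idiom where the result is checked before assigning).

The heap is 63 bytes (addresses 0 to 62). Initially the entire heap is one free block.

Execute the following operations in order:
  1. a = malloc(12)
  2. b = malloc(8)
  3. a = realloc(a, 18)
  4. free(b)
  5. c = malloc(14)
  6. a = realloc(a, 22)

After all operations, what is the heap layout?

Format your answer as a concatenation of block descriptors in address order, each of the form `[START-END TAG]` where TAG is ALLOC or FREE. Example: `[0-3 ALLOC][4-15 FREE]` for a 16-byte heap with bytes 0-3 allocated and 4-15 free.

Op 1: a = malloc(12) -> a = 0; heap: [0-11 ALLOC][12-62 FREE]
Op 2: b = malloc(8) -> b = 12; heap: [0-11 ALLOC][12-19 ALLOC][20-62 FREE]
Op 3: a = realloc(a, 18) -> a = 20; heap: [0-11 FREE][12-19 ALLOC][20-37 ALLOC][38-62 FREE]
Op 4: free(b) -> (freed b); heap: [0-19 FREE][20-37 ALLOC][38-62 FREE]
Op 5: c = malloc(14) -> c = 0; heap: [0-13 ALLOC][14-19 FREE][20-37 ALLOC][38-62 FREE]
Op 6: a = realloc(a, 22) -> a = 20; heap: [0-13 ALLOC][14-19 FREE][20-41 ALLOC][42-62 FREE]

Answer: [0-13 ALLOC][14-19 FREE][20-41 ALLOC][42-62 FREE]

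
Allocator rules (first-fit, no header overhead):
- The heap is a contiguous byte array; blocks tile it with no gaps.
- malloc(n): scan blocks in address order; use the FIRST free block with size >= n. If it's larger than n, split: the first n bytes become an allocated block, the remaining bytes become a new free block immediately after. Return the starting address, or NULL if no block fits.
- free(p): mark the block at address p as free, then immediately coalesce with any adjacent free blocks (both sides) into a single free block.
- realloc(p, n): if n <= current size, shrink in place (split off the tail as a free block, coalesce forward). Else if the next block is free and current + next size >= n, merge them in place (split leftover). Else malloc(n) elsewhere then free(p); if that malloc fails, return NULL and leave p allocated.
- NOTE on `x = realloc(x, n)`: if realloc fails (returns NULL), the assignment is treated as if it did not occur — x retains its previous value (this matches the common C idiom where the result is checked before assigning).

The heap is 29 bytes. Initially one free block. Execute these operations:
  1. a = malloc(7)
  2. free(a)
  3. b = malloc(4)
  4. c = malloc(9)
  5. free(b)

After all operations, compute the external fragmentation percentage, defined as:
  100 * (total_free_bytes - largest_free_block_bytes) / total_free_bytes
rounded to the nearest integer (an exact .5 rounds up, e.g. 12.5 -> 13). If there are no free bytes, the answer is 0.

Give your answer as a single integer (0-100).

Answer: 20

Derivation:
Op 1: a = malloc(7) -> a = 0; heap: [0-6 ALLOC][7-28 FREE]
Op 2: free(a) -> (freed a); heap: [0-28 FREE]
Op 3: b = malloc(4) -> b = 0; heap: [0-3 ALLOC][4-28 FREE]
Op 4: c = malloc(9) -> c = 4; heap: [0-3 ALLOC][4-12 ALLOC][13-28 FREE]
Op 5: free(b) -> (freed b); heap: [0-3 FREE][4-12 ALLOC][13-28 FREE]
Free blocks: [4 16] total_free=20 largest=16 -> 100*(20-16)/20 = 400/20 = 20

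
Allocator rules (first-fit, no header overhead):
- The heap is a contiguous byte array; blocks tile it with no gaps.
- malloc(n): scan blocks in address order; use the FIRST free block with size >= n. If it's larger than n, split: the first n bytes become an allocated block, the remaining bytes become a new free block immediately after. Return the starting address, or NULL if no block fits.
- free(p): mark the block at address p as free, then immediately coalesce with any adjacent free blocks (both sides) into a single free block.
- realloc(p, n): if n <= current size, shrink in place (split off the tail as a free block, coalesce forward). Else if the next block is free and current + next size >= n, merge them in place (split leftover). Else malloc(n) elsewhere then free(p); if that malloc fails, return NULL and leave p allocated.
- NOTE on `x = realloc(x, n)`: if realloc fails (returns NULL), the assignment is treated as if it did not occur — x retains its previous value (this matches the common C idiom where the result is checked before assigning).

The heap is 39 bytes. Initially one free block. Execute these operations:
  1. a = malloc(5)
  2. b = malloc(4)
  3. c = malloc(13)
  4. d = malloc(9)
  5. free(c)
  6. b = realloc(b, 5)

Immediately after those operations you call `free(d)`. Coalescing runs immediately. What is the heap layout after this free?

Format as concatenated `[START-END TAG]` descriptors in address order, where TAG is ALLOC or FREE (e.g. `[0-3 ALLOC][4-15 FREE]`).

Op 1: a = malloc(5) -> a = 0; heap: [0-4 ALLOC][5-38 FREE]
Op 2: b = malloc(4) -> b = 5; heap: [0-4 ALLOC][5-8 ALLOC][9-38 FREE]
Op 3: c = malloc(13) -> c = 9; heap: [0-4 ALLOC][5-8 ALLOC][9-21 ALLOC][22-38 FREE]
Op 4: d = malloc(9) -> d = 22; heap: [0-4 ALLOC][5-8 ALLOC][9-21 ALLOC][22-30 ALLOC][31-38 FREE]
Op 5: free(c) -> (freed c); heap: [0-4 ALLOC][5-8 ALLOC][9-21 FREE][22-30 ALLOC][31-38 FREE]
Op 6: b = realloc(b, 5) -> b = 5; heap: [0-4 ALLOC][5-9 ALLOC][10-21 FREE][22-30 ALLOC][31-38 FREE]
free(d): d = 22 -> block [22-30 ALLOC]; mark free, coalesce with adjacent free neighbors -> [0-4 ALLOC][5-9 ALLOC][10-38 FREE]

Answer: [0-4 ALLOC][5-9 ALLOC][10-38 FREE]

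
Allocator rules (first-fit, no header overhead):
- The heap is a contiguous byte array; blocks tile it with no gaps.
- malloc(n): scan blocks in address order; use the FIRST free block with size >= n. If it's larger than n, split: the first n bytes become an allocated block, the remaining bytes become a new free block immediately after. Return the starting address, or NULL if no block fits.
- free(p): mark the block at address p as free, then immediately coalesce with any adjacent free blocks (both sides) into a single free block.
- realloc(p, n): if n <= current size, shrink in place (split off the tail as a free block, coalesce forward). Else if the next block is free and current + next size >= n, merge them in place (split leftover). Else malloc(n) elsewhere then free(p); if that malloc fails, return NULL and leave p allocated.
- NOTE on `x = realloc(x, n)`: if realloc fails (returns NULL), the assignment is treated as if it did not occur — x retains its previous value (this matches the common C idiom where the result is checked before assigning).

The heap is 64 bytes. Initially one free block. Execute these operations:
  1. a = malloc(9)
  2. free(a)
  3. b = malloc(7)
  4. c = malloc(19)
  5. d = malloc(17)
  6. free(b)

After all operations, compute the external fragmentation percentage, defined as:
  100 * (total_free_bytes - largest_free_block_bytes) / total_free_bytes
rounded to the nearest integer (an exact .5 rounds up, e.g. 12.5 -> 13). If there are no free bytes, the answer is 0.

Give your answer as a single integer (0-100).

Op 1: a = malloc(9) -> a = 0; heap: [0-8 ALLOC][9-63 FREE]
Op 2: free(a) -> (freed a); heap: [0-63 FREE]
Op 3: b = malloc(7) -> b = 0; heap: [0-6 ALLOC][7-63 FREE]
Op 4: c = malloc(19) -> c = 7; heap: [0-6 ALLOC][7-25 ALLOC][26-63 FREE]
Op 5: d = malloc(17) -> d = 26; heap: [0-6 ALLOC][7-25 ALLOC][26-42 ALLOC][43-63 FREE]
Op 6: free(b) -> (freed b); heap: [0-6 FREE][7-25 ALLOC][26-42 ALLOC][43-63 FREE]
Free blocks: [7 21] total_free=28 largest=21 -> 100*(28-21)/28 = 700/28 = 25

Answer: 25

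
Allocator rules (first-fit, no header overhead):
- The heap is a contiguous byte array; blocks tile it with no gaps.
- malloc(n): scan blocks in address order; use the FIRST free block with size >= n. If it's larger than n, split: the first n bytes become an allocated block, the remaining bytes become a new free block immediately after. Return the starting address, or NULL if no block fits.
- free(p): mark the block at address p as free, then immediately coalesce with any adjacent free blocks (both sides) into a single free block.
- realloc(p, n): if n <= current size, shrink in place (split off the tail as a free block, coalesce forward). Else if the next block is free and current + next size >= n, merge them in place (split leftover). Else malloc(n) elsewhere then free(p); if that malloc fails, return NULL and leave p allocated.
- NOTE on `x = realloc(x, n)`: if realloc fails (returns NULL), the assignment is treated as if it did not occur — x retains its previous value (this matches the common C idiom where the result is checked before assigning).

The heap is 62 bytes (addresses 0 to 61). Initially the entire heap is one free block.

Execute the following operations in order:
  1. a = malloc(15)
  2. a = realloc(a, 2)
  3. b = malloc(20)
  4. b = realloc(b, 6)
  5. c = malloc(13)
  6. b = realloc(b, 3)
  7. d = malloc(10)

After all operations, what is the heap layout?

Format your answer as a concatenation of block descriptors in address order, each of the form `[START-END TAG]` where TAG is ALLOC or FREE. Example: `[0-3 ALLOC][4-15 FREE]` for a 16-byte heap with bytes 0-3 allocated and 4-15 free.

Op 1: a = malloc(15) -> a = 0; heap: [0-14 ALLOC][15-61 FREE]
Op 2: a = realloc(a, 2) -> a = 0; heap: [0-1 ALLOC][2-61 FREE]
Op 3: b = malloc(20) -> b = 2; heap: [0-1 ALLOC][2-21 ALLOC][22-61 FREE]
Op 4: b = realloc(b, 6) -> b = 2; heap: [0-1 ALLOC][2-7 ALLOC][8-61 FREE]
Op 5: c = malloc(13) -> c = 8; heap: [0-1 ALLOC][2-7 ALLOC][8-20 ALLOC][21-61 FREE]
Op 6: b = realloc(b, 3) -> b = 2; heap: [0-1 ALLOC][2-4 ALLOC][5-7 FREE][8-20 ALLOC][21-61 FREE]
Op 7: d = malloc(10) -> d = 21; heap: [0-1 ALLOC][2-4 ALLOC][5-7 FREE][8-20 ALLOC][21-30 ALLOC][31-61 FREE]

Answer: [0-1 ALLOC][2-4 ALLOC][5-7 FREE][8-20 ALLOC][21-30 ALLOC][31-61 FREE]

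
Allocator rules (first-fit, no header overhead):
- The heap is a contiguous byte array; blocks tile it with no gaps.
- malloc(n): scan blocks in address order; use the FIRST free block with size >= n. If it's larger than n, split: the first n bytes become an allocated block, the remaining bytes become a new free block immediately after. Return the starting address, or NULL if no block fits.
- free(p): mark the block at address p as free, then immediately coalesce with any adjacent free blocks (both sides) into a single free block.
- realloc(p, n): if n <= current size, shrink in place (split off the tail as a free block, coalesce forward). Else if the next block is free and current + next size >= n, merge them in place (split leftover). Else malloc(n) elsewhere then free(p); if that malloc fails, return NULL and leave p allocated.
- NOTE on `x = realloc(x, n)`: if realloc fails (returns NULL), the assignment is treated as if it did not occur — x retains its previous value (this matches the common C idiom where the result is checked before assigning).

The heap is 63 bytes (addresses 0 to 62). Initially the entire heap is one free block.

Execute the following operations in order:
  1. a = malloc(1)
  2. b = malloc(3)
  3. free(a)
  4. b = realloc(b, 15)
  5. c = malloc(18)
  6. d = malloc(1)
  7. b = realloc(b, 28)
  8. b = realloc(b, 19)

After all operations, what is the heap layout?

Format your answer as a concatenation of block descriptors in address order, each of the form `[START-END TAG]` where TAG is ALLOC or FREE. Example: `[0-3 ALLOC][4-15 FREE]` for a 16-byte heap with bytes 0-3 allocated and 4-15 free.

Op 1: a = malloc(1) -> a = 0; heap: [0-0 ALLOC][1-62 FREE]
Op 2: b = malloc(3) -> b = 1; heap: [0-0 ALLOC][1-3 ALLOC][4-62 FREE]
Op 3: free(a) -> (freed a); heap: [0-0 FREE][1-3 ALLOC][4-62 FREE]
Op 4: b = realloc(b, 15) -> b = 1; heap: [0-0 FREE][1-15 ALLOC][16-62 FREE]
Op 5: c = malloc(18) -> c = 16; heap: [0-0 FREE][1-15 ALLOC][16-33 ALLOC][34-62 FREE]
Op 6: d = malloc(1) -> d = 0; heap: [0-0 ALLOC][1-15 ALLOC][16-33 ALLOC][34-62 FREE]
Op 7: b = realloc(b, 28) -> b = 34; heap: [0-0 ALLOC][1-15 FREE][16-33 ALLOC][34-61 ALLOC][62-62 FREE]
Op 8: b = realloc(b, 19) -> b = 34; heap: [0-0 ALLOC][1-15 FREE][16-33 ALLOC][34-52 ALLOC][53-62 FREE]

Answer: [0-0 ALLOC][1-15 FREE][16-33 ALLOC][34-52 ALLOC][53-62 FREE]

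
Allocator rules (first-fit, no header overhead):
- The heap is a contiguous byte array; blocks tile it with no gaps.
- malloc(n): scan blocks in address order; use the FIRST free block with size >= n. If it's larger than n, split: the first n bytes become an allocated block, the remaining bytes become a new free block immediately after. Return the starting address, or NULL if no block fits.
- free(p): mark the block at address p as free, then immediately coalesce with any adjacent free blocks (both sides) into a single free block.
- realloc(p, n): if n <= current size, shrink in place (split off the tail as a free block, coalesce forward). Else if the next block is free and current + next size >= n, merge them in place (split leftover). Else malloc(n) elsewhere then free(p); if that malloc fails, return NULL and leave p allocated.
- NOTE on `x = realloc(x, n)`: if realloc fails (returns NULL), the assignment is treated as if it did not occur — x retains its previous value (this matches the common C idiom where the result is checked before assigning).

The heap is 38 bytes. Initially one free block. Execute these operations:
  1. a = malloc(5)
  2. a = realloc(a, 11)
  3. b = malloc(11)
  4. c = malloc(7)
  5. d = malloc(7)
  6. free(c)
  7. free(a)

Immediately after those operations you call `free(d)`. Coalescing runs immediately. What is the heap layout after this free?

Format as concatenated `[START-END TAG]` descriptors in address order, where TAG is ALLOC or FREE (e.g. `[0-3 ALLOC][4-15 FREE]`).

Answer: [0-10 FREE][11-21 ALLOC][22-37 FREE]

Derivation:
Op 1: a = malloc(5) -> a = 0; heap: [0-4 ALLOC][5-37 FREE]
Op 2: a = realloc(a, 11) -> a = 0; heap: [0-10 ALLOC][11-37 FREE]
Op 3: b = malloc(11) -> b = 11; heap: [0-10 ALLOC][11-21 ALLOC][22-37 FREE]
Op 4: c = malloc(7) -> c = 22; heap: [0-10 ALLOC][11-21 ALLOC][22-28 ALLOC][29-37 FREE]
Op 5: d = malloc(7) -> d = 29; heap: [0-10 ALLOC][11-21 ALLOC][22-28 ALLOC][29-35 ALLOC][36-37 FREE]
Op 6: free(c) -> (freed c); heap: [0-10 ALLOC][11-21 ALLOC][22-28 FREE][29-35 ALLOC][36-37 FREE]
Op 7: free(a) -> (freed a); heap: [0-10 FREE][11-21 ALLOC][22-28 FREE][29-35 ALLOC][36-37 FREE]
free(d): d = 29 -> block [29-35 ALLOC]; mark free, coalesce with adjacent free neighbors -> [0-10 FREE][11-21 ALLOC][22-37 FREE]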